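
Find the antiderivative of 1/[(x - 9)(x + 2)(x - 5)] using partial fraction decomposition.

Cover-up: A = 1/44, B = 1/77, C = -1/28. Decomposition: (1/44)/(x - 9) + (1/77)/(x + 2) - (1/28)/(x - 5). Integrate each term: (1/44) ln|(x - 9)| + (1/77) ln|(x + 2)| - (1/28) ln|(x - 5)| + C


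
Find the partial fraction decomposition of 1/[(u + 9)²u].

Cover-up at u=0: C = 1/(0 + 9)² = 1/81. Cover-up at u=-9: B = 1/(-9 - 0) = -1/9. Comparing u² coeff: A = -C = -1/81
Result: (-1/81)/(u + 9) - (1/9)/(u + 9)² + (1/81)/u


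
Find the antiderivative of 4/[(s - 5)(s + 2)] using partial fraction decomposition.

Decompose: 4/[(s - 5)(s + 2)] = (4/7)/(s - 5) - (4/7)/(s + 2). Integrate each term: (4/7) ln|(s - 5)| - (4/7) ln|(s + 2)| + C


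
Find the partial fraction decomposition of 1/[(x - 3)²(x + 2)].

Cover-up at x=-2: C = 1/(-2 - 3)² = 1/25. Cover-up at x=3: B = 1/(3 + 2) = 1/5. Comparing x² coeff: A = -C = -1/25
Result: (-1/25)/(x - 3) + (1/5)/(x - 3)² + (1/25)/(x + 2)


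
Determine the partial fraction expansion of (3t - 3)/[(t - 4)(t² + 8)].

At t=4: α = (3·4 - 3)/(4² + 8) = 3/8. β = -α = -3/8, γ = 3 - 4·α = 3/2
Result: (3/8)/(t - 4) - ((3/8)t - 3/2)/(t² + 8)


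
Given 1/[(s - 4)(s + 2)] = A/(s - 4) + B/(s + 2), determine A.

Cover-up at s = 4: A = 1/(4 + 2) = 1/6


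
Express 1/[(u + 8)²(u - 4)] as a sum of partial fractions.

Cover-up at u=4: R = 1/(4 + 8)² = 1/144. Cover-up at u=-8: Q = 1/(-8 - 4) = -1/12. Comparing u² coeff: P = -R = -1/144
Result: (-1/144)/(u + 8) - (1/12)/(u + 8)² + (1/144)/(u - 4)


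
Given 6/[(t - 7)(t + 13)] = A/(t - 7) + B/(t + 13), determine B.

Cover-up at t = -13: B = 6/(-13 - 7) = -6/20 = -3/10


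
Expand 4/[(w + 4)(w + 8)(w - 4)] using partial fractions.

Using cover-up method: A = -1/8, B = 1/12, C = 1/24
Result: (-1/8)/(w + 4) + (1/12)/(w + 8) + (1/24)/(w - 4)


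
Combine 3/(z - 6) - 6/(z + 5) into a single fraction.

Common denominator (z - 6)(z + 5). Numerator: 3(z + 5) - 6(z - 6) = (3z + 15) - (6z - 36) = -3z + 51
Result: (-3z + 51)/[(z - 6)(z + 5)]


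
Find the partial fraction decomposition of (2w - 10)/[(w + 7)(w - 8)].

At w=-7: A = (2·(-7) - 10)/(-7 - 8) = 8/5. At w=8: B = (2·8 - 10)/(8 + 7) = 2/5
Result: (8/5)/(w + 7) + (2/5)/(w - 8)


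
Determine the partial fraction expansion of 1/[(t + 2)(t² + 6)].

Cover-up at t = -2: A = 1/((-2)² + 6) = 1/10. Then B = -A = -1/10, C = -A·(0 - 2) = 1/5
Result: (1/10)/(t + 2) - ((1/10)t - 1/5)/(t² + 6)


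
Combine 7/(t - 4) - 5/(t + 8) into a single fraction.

Common denominator (t - 4)(t + 8). Numerator: 7(t + 8) - 5(t - 4) = (7t + 56) - (5t - 20) = 2t + 76
Result: (2t + 76)/[(t - 4)(t + 8)]


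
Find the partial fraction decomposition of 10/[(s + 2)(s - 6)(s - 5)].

Using cover-up method: A = 5/28, B = 5/4, C = -10/7
Result: (5/28)/(s + 2) + (5/4)/(s - 6) - (10/7)/(s - 5)


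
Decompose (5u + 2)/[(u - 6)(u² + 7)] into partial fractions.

At u=6: A = (5·6 + 2)/(6² + 7) = 32/43. B = -A = -32/43, C = 5 - 6·A = 23/43
Result: (32/43)/(u - 6) - ((32/43)u - 23/43)/(u² + 7)


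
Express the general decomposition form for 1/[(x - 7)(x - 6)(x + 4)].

Three distinct linear factors: A/(x - 7) + B/(x - 6) + C/(x + 4)


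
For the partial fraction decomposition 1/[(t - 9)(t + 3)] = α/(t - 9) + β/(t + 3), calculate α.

Cover-up at t = 9: α = 1/(9 + 3) = 1/12


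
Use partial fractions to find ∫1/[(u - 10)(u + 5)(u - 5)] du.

Cover-up: α = 1/75, β = 1/150, γ = -1/50. Decomposition: (1/75)/(u - 10) + (1/150)/(u + 5) - (1/50)/(u - 5). Integrate each term: (1/75) ln|(u - 10)| + (1/150) ln|(u + 5)| - (1/50) ln|(u - 5)| + C


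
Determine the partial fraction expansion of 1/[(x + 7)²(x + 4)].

Cover-up at x=-4: γ = 1/(-4 + 7)² = 1/9. Cover-up at x=-7: β = 1/(-7 + 4) = -1/3. Comparing x² coeff: α = -γ = -1/9
Result: (-1/9)/(x + 7) - (1/3)/(x + 7)² + (1/9)/(x + 4)


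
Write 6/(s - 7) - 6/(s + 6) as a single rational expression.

Common denominator (s - 7)(s + 6). Numerator: 6(s + 6) - 6(s - 7) = (6s + 36) - (6s - 42) = 78
Result: (78)/[(s - 7)(s + 6)]


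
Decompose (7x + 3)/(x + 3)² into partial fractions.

(7x + 3) = A(x + 3) + B. At x = -3: B = 7·(-3) + 3 = -18. Coeff of x: A = 7
Result: 7/(x + 3) - 18/(x + 3)²


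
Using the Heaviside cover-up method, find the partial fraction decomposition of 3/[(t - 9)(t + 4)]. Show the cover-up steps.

Cover (t - 9): set t=9, get A = 3/(9 + 4) = 3/13. Cover (t + 4): set t=-4, get B = 3/(-4 - 9) = -3/13.
Result: (3/13)/(t - 9) - (3/13)/(t + 4)


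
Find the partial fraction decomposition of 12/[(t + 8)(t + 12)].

12/(t + 8)(t + 12) = A/(t + 8) + B/(t + 12). A = 12/(-8 + 12) = 3, B = 12/(-12 + 8) = -3
Result: 3/(t + 8) - 3/(t + 12)


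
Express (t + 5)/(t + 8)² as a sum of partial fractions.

(t + 5) = α(t + 8) + β. At t = -8: β = 1·(-8) + 5 = -3. Coeff of t: α = 1
Result: 1/(t + 8) - 3/(t + 8)²


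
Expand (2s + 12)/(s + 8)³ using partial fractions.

(2s + 12) = A(s + 8)² + B(s + 8) + C. At s = -8: C = 2·(-8) + 12 = -4. Coefficients: A = 0, B = 2
Result: 2/(s + 8)² - 4/(s + 8)³


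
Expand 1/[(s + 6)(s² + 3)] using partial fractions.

Cover-up at s = -6: α = 1/((-6)² + 3) = 1/39. Then β = -α = -1/39, γ = -α·(0 - 6) = 2/13
Result: (1/39)/(s + 6) - ((1/39)s - 2/13)/(s² + 3)


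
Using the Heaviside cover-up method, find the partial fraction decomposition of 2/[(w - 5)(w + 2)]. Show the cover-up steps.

Cover (w - 5): set w=5, get P = 2/(5 + 2) = 2/7. Cover (w + 2): set w=-2, get Q = 2/(-2 - 5) = -2/7.
Result: (2/7)/(w - 5) - (2/7)/(w + 2)


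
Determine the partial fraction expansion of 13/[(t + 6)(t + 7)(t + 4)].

Using cover-up method: P = -13/2, Q = 13/3, R = 13/6
Result: (-13/2)/(t + 6) + (13/3)/(t + 7) + (13/6)/(t + 4)


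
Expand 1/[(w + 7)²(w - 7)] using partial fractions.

Cover-up at w=7: R = 1/(7 + 7)² = 1/196. Cover-up at w=-7: Q = 1/(-7 - 7) = -1/14. Comparing w² coeff: P = -R = -1/196
Result: (-1/196)/(w + 7) - (1/14)/(w + 7)² + (1/196)/(w - 7)


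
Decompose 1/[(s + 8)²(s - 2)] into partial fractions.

Cover-up at s=2: γ = 1/(2 + 8)² = 1/100. Cover-up at s=-8: β = 1/(-8 - 2) = -1/10. Comparing s² coeff: α = -γ = -1/100
Result: (-1/100)/(s + 8) - (1/10)/(s + 8)² + (1/100)/(s - 2)


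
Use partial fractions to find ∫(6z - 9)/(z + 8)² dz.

Decompose: A = 6, B = 6·(-8) - 9 = -57, so (6z - 9)/(z + 8)² = 6/(z + 8) - 57/(z + 8)². Integrate: ∫ A/(z + 8) dz = 6 ln|(z + 8)|; ∫ B/(z + 8)² dz = 57/(z + 8). Sum: 6 ln|(z + 8)| + 57/(z + 8) + C


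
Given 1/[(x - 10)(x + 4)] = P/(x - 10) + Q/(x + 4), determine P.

Cover-up at x = 10: P = 1/(10 + 4) = 1/14


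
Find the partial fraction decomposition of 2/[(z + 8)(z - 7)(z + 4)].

Using cover-up method: P = 1/30, Q = 2/165, R = -1/22
Result: (1/30)/(z + 8) + (2/165)/(z - 7) - (1/22)/(z + 4)


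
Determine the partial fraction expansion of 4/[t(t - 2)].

4/t(t - 2) = α/t + β/(t - 2). α = 4/(0 - 2) = -2, β = 4/(2 - 0) = 2
Result: -2/t + 2/(t - 2)


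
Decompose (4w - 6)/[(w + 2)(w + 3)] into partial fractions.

At w=-2: A = (4·(-2) - 6)/(-2 + 3) = -14. At w=-3: B = (4·(-3) - 6)/(-3 + 2) = 18
Result: -14/(w + 2) + 18/(w + 3)


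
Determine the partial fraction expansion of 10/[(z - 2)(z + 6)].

10/(z - 2)(z + 6) = α/(z - 2) + β/(z + 6). α = 10/(2 + 6) = 5/4, β = 10/(-6 - 2) = -5/4
Result: (5/4)/(z - 2) - (5/4)/(z + 6)


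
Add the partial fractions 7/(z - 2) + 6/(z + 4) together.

Common denominator (z - 2)(z + 4). Numerator: 7(z + 4) + 6(z - 2) = (7z + 28) + (6z - 12) = 13z + 16
Result: (13z + 16)/[(z - 2)(z + 4)]


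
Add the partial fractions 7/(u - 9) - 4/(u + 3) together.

Common denominator (u - 9)(u + 3). Numerator: 7(u + 3) - 4(u - 9) = (7u + 21) - (4u - 36) = 3u + 57
Result: (3u + 57)/[(u - 9)(u + 3)]


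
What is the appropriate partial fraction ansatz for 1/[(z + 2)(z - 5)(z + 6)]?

Three distinct linear factors: A/(z + 2) + B/(z - 5) + C/(z + 6)


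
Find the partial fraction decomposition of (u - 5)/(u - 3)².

(u - 5) = A(u - 3) + B. At u = 3: B = 1·3 - 5 = -2. Coeff of u: A = 1
Result: 1/(u - 3) - 2/(u - 3)²


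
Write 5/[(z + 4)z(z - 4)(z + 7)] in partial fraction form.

Using Heaviside cover-up: (5/96)/(z + 4) - (5/112)/z + (5/352)/(z - 4) - (5/231)/(z + 7)


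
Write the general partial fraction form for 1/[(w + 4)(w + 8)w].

Three distinct linear factors: A/(w + 4) + B/(w + 8) + C/w


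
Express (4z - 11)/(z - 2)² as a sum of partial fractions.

(4z - 11) = α(z - 2) + β. At z = 2: β = 4·2 - 11 = -3. Coeff of z: α = 4
Result: 4/(z - 2) - 3/(z - 2)²


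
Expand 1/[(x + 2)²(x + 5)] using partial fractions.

Cover-up at x=-5: C = 1/(-5 + 2)² = 1/9. Cover-up at x=-2: B = 1/(-2 + 5) = 1/3. Comparing x² coeff: A = -C = -1/9
Result: (-1/9)/(x + 2) + (1/3)/(x + 2)² + (1/9)/(x + 5)


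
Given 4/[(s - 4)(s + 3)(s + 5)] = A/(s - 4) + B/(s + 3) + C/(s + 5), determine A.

Cover-up at s = 4: A = 4/[(4 + 3)(4 + 5)] = 4/[(7)(9)] = 4/63


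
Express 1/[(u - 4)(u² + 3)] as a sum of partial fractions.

Cover-up at u = 4: P = 1/(4² + 3) = 1/19. Then Q = -P = -1/19, R = -P·(0 + 4) = -4/19
Result: (1/19)/(u - 4) - ((1/19)u + 4/19)/(u² + 3)


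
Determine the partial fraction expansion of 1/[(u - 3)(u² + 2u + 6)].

Cover-up at u = 3: P = 1/(3² + 2·3 + 6) = 1/21. Then Q = -P = -1/21, R = -P·(2 + 3) = -5/21
Result: (1/21)/(u - 3) - ((1/21)u + 5/21)/(u² + 2u + 6)


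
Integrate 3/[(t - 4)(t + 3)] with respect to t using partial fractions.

Decompose: 3/[(t - 4)(t + 3)] = (3/7)/(t - 4) - (3/7)/(t + 3). Integrate each term: (3/7) ln|(t - 4)| - (3/7) ln|(t + 3)| + C


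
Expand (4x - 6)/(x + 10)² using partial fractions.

(4x - 6) = α(x + 10) + β. At x = -10: β = 4·(-10) - 6 = -46. Coeff of x: α = 4
Result: 4/(x + 10) - 46/(x + 10)²


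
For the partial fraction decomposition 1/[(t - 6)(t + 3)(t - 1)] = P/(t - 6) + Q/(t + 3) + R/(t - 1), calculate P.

Cover-up at t = 6: P = 1/[(6 + 3)(6 - 1)] = 1/[(9)(5)] = 1/45


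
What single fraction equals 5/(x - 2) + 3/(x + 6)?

Common denominator (x - 2)(x + 6). Numerator: 5(x + 6) + 3(x - 2) = (5x + 30) + (3x - 6) = 8x + 24
Result: (8x + 24)/[(x - 2)(x + 6)]


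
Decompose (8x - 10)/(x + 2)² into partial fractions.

(8x - 10) = α(x + 2) + β. At x = -2: β = 8·(-2) - 10 = -26. Coeff of x: α = 8
Result: 8/(x + 2) - 26/(x + 2)²


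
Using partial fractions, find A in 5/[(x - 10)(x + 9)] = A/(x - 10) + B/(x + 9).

Cover-up at x = 10: A = 5/(10 + 9) = 5/19


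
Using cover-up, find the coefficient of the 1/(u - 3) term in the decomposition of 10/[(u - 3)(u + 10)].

Cover (u - 3), set u=3: 10/((u + 10) at u=3) = 10/(13) = 10/13


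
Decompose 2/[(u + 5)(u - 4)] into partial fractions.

2/(u + 5)(u - 4) = P/(u + 5) + Q/(u - 4). P = 2/(-5 - 4) = -2/9, Q = 2/(4 + 5) = 2/9
Result: (-2/9)/(u + 5) + (2/9)/(u - 4)


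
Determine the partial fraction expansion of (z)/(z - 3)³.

(z) = α(z - 3)² + β(z - 3) + γ. At z = 3: γ = 1·3 + 0 = 3. Coefficients: α = 0, β = 1
Result: 1/(z - 3)² + 3/(z - 3)³


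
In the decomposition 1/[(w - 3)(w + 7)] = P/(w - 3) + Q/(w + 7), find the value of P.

Cover-up at w = 3: P = 1/(3 + 7) = 1/10


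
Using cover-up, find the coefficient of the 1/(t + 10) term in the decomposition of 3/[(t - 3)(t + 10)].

Cover (t + 10), set t=-10: 3/((t - 3) at t=-10) = 3/(-13) = -3/13


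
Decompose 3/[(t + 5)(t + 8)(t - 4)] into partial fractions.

Using cover-up method: P = -1/9, Q = 1/12, R = 1/36
Result: (-1/9)/(t + 5) + (1/12)/(t + 8) + (1/36)/(t - 4)


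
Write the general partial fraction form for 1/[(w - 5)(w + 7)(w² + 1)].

Two linear + quadratic: α/(w - 5) + β/(w + 7) + (γw + δ)/(w² + 1)


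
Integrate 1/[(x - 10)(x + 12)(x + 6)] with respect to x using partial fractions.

Cover-up: α = 1/352, β = 1/132, γ = -1/96. Decomposition: (1/352)/(x - 10) + (1/132)/(x + 12) - (1/96)/(x + 6). Integrate each term: (1/352) ln|(x - 10)| + (1/132) ln|(x + 12)| - (1/96) ln|(x + 6)| + C


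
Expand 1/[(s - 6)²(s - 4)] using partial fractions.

Cover-up at s=4: γ = 1/(4 - 6)² = 1/4. Cover-up at s=6: β = 1/(6 - 4) = 1/2. Comparing s² coeff: α = -γ = -1/4
Result: (-1/4)/(s - 6) + (1/2)/(s - 6)² + (1/4)/(s - 4)


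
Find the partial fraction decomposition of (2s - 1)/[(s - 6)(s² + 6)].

At s=6: α = (2·6 - 1)/(6² + 6) = 11/42. β = -α = -11/42, γ = 2 - 6·α = 3/7
Result: (11/42)/(s - 6) - ((11/42)s - 3/7)/(s² + 6)


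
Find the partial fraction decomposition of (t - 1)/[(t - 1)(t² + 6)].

At t=1: P = (1·1 - 1)/(1² + 6) = 0. Q = -P = 0, R = 1 - 1·P = 1
Result: (1)/(t² + 6)


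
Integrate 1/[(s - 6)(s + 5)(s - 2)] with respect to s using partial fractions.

Cover-up: α = 1/44, β = 1/77, γ = -1/28. Decomposition: (1/44)/(s - 6) + (1/77)/(s + 5) - (1/28)/(s - 2). Integrate each term: (1/44) ln|(s - 6)| + (1/77) ln|(s + 5)| - (1/28) ln|(s - 2)| + C


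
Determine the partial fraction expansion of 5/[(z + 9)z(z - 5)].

Using cover-up method: P = 5/126, Q = -1/9, R = 1/14
Result: (5/126)/(z + 9) - (1/9)/z + (1/14)/(z - 5)


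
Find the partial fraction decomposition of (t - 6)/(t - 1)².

(t - 6) = A(t - 1) + B. At t = 1: B = 1·1 - 6 = -5. Coeff of t: A = 1
Result: 1/(t - 1) - 5/(t - 1)²


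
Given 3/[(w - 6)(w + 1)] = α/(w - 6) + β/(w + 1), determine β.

Cover-up at w = -1: β = 3/(-1 - 6) = -3/7


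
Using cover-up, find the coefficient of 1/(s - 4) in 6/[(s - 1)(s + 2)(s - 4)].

Cover (s - 4), set s=4: 6/[(4 - 1)(4 + 2)] = 1/3


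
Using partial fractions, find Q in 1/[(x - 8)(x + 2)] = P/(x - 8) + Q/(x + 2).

Cover-up at x = -2: Q = 1/(-2 - 8) = -1/10


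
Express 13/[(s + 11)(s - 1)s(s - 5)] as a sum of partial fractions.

Using Heaviside cover-up: (-13/2112)/(s + 11) - (13/48)/(s - 1) + (13/55)/s + (13/320)/(s - 5)


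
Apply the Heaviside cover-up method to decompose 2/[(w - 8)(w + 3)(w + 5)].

Cover (w - 8), w=8: α = 2/[(8 + 3)(8 + 5)] = 2/143. Cover (w + 3), w=-3: β = 2/[(-3 - 8)(-3 + 5)] = -1/11. Cover (w + 5), w=-5: γ = 2/[(-5 - 8)(-5 + 3)] = 1/13.
Result: (2/143)/(w - 8) - (1/11)/(w + 3) + (1/13)/(w + 5)


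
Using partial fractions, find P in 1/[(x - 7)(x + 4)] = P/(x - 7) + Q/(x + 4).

Cover-up at x = 7: P = 1/(7 + 4) = 1/11


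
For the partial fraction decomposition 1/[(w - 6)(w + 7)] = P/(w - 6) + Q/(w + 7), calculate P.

Cover-up at w = 6: P = 1/(6 + 7) = 1/13


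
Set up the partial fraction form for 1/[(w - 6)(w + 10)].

Distinct linear factors: α/(w - 6) + β/(w + 10)


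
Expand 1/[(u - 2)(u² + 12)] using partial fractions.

Cover-up at u = 2: P = 1/(2² + 12) = 1/16. Then Q = -P = -1/16, R = -P·(0 + 2) = -1/8
Result: (1/16)/(u - 2) - ((1/16)u + 1/8)/(u² + 12)


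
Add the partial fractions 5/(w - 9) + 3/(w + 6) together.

Common denominator (w - 9)(w + 6). Numerator: 5(w + 6) + 3(w - 9) = (5w + 30) + (3w - 27) = 8w + 3
Result: (8w + 3)/[(w - 9)(w + 6)]


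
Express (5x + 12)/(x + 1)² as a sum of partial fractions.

(5x + 12) = A(x + 1) + B. At x = -1: B = 5·(-1) + 12 = 7. Coeff of x: A = 5
Result: 5/(x + 1) + 7/(x + 1)²


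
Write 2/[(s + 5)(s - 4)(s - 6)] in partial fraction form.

Using cover-up method: α = 2/99, β = -1/9, γ = 1/11
Result: (2/99)/(s + 5) - (1/9)/(s - 4) + (1/11)/(s - 6)


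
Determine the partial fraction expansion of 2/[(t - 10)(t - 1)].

2/(t - 10)(t - 1) = A/(t - 10) + B/(t - 1). A = 2/(10 - 1) = 2/9, B = 2/(1 - 10) = -2/9
Result: (2/9)/(t - 10) - (2/9)/(t - 1)


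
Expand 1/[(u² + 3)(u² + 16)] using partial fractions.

Coefficient matching gives α = γ = 0, β = 1/(16-3) = 1/13, δ = -β = -1/13
Result: (1/13)/(u² + 3) - (1/13)/(u² + 16)


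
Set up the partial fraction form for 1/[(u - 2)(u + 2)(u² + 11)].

Two linear + quadratic: A/(u - 2) + B/(u + 2) + (Cu + D)/(u² + 11)


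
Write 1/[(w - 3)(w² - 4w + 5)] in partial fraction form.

Cover-up at w = 3: A = 1/(3² - 4·3 + 5) = 1/2. Then B = -A = -1/2, C = -A·(-4 + 3) = 1/2
Result: (1/2)/(w - 3) - ((1/2)w - 1/2)/(w² - 4w + 5)


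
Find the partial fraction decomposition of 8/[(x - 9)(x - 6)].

8/(x - 9)(x - 6) = P/(x - 9) + Q/(x - 6). P = 8/(9 - 6) = 8/3, Q = 8/(6 - 9) = -8/3
Result: (8/3)/(x - 9) - (8/3)/(x - 6)


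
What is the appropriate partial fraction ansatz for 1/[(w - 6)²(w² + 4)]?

Repeated linear + quadratic: A/(w - 6) + B/(w - 6)² + (Cw + D)/(w² + 4)


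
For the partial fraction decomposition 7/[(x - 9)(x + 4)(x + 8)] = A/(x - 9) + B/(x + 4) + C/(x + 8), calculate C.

Cover-up at x = -8: C = 7/[(-8 - 9)(-8 + 4)] = 7/[(-17)(-4)] = 7/68


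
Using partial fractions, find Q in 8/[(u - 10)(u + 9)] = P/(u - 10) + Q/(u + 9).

Cover-up at u = -9: Q = 8/(-9 - 10) = -8/19


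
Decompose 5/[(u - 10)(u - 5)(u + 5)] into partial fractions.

Using cover-up method: P = 1/15, Q = -1/10, R = 1/30
Result: (1/15)/(u - 10) - (1/10)/(u - 5) + (1/30)/(u + 5)


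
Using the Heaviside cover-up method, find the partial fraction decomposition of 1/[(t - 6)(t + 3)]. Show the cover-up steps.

Cover (t - 6): set t=6, get A = 1/(6 + 3) = 1/9. Cover (t + 3): set t=-3, get B = 1/(-3 - 6) = -1/9.
Result: (1/9)/(t - 6) - (1/9)/(t + 3)


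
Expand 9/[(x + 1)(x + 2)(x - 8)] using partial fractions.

Using cover-up method: α = -1, β = 9/10, γ = 1/10
Result: -1/(x + 1) + (9/10)/(x + 2) + (1/10)/(x - 8)


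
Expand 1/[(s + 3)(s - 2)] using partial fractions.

1/(s + 3)(s - 2) = α/(s + 3) + β/(s - 2). α = 1/(-3 - 2) = -1/5, β = 1/(2 + 3) = 1/5
Result: (-1/5)/(s + 3) + (1/5)/(s - 2)


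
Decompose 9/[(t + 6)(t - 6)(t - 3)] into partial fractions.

Using cover-up method: α = 1/12, β = 1/4, γ = -1/3
Result: (1/12)/(t + 6) + (1/4)/(t - 6) - (1/3)/(t - 3)


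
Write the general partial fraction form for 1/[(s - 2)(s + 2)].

Distinct linear factors: P/(s - 2) + Q/(s + 2)


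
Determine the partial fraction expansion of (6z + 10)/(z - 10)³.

(6z + 10) = A(z - 10)² + B(z - 10) + C. At z = 10: C = 6·10 + 10 = 70. Coefficients: A = 0, B = 6
Result: 6/(z - 10)² + 70/(z - 10)³


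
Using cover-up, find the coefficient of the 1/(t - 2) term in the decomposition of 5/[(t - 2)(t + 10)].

Cover (t - 2), set t=2: 5/((t + 10) at t=2) = 5/(12) = 5/12


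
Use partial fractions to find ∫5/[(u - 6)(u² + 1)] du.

Cover-up at u=6: A = 5/(6²+1) = 5/37. Coeff matching: B = -5/37, C = -30/37. Decomposition: (5/37)/(u - 6) - ((5/37)u + 30/37)/(u² + 1). Integrate: linear → ln, quadratic → (1/2)ln + arctan: (5/37) ln|(u - 6)| - (5/74) ln(u² + 1) - (30/37) arctan(u) + C


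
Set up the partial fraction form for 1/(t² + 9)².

Repeated quadratic factor: (Pt + Q)/(t² + 9) + (Rt + S)/(t² + 9)²


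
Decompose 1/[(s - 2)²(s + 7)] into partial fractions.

Cover-up at s=-7: C = 1/(-7 - 2)² = 1/81. Cover-up at s=2: B = 1/(2 + 7) = 1/9. Comparing s² coeff: A = -C = -1/81
Result: (-1/81)/(s - 2) + (1/9)/(s - 2)² + (1/81)/(s + 7)


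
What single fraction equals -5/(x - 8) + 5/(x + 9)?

Common denominator (x - 8)(x + 9). Numerator: -5(x + 9) + 5(x - 8) = (-5x - 45) + (5x - 40) = -85
Result: (-85)/[(x - 8)(x + 9)]


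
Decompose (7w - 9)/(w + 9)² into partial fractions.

(7w - 9) = α(w + 9) + β. At w = -9: β = 7·(-9) - 9 = -72. Coeff of w: α = 7
Result: 7/(w + 9) - 72/(w + 9)²


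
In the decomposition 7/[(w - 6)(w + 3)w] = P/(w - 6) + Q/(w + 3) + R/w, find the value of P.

Cover-up at w = 6: P = 7/[(6 + 3)(6 - 0)] = 7/[(9)(6)] = 7/54


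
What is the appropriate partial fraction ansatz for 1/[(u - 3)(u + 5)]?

Distinct linear factors: A/(u - 3) + B/(u + 5)


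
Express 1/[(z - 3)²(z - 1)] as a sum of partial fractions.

Cover-up at z=1: R = 1/(1 - 3)² = 1/4. Cover-up at z=3: Q = 1/(3 - 1) = 1/2. Comparing z² coeff: P = -R = -1/4
Result: (-1/4)/(z - 3) + (1/2)/(z - 3)² + (1/4)/(z - 1)


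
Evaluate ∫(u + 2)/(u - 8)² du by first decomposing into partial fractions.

Decompose: α = 1, β = 1·8 + 2 = 10, so (u + 2)/(u - 8)² = 1/(u - 8) + 10/(u - 8)². Integrate: ∫ α/(u - 8) du = ln|(u - 8)|; ∫ β/(u - 8)² du = -10/(u - 8). Sum: ln|(u - 8)| - 10/(u - 8) + C


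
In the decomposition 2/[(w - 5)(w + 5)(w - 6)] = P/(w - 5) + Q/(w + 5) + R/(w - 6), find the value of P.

Cover-up at w = 5: P = 2/[(5 + 5)(5 - 6)] = 2/[(10)(-1)] = -2/10 = -1/5


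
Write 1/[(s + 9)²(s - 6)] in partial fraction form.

Cover-up at s=6: C = 1/(6 + 9)² = 1/225. Cover-up at s=-9: B = 1/(-9 - 6) = -1/15. Comparing s² coeff: A = -C = -1/225
Result: (-1/225)/(s + 9) - (1/15)/(s + 9)² + (1/225)/(s - 6)


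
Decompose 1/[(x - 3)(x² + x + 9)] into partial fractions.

Cover-up at x = 3: A = 1/(3² + 1·3 + 9) = 1/21. Then B = -A = -1/21, C = -A·(1 + 3) = -4/21
Result: (1/21)/(x - 3) - ((1/21)x + 4/21)/(x² + x + 9)


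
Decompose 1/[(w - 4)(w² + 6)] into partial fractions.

Cover-up at w = 4: α = 1/(4² + 6) = 1/22. Then β = -α = -1/22, γ = -α·(0 + 4) = -2/11
Result: (1/22)/(w - 4) - ((1/22)w + 2/11)/(w² + 6)


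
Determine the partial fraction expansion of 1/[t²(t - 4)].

Cover-up at t=4: γ = 1/(4 - 0)² = 1/16. Cover-up at t=0: β = 1/(0 - 4) = -1/4. Comparing t² coeff: α = -γ = -1/16
Result: (-1/16)/t - (1/4)/t² + (1/16)/(t - 4)


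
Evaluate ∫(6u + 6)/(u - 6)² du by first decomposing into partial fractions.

Decompose: A = 6, B = 6·6 + 6 = 42, so (6u + 6)/(u - 6)² = 6/(u - 6) + 42/(u - 6)². Integrate: ∫ A/(u - 6) du = 6 ln|(u - 6)|; ∫ B/(u - 6)² du = -42/(u - 6). Sum: 6 ln|(u - 6)| - 42/(u - 6) + C


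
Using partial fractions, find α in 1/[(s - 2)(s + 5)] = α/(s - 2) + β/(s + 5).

Cover-up at s = 2: α = 1/(2 + 5) = 1/7


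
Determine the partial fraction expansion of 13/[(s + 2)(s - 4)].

13/(s + 2)(s - 4) = A/(s + 2) + B/(s - 4). A = 13/(-2 - 4) = -13/6, B = 13/(4 + 2) = 13/6
Result: (-13/6)/(s + 2) + (13/6)/(s - 4)


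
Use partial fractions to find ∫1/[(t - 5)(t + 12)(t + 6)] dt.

Cover-up: α = 1/187, β = 1/102, γ = -1/66. Decomposition: (1/187)/(t - 5) + (1/102)/(t + 12) - (1/66)/(t + 6). Integrate each term: (1/187) ln|(t - 5)| + (1/102) ln|(t + 12)| - (1/66) ln|(t + 6)| + C


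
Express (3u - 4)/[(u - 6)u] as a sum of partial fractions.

At u=6: A = (3·6 - 4)/(6 - 0) = 7/3. At u=0: B = (3·0 - 4)/(0 - 6) = 2/3
Result: (7/3)/(u - 6) + (2/3)/u


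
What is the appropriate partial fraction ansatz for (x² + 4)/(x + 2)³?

Repeated linear factor (power 3): A/(x + 2) + B/(x + 2)² + C/(x + 2)³


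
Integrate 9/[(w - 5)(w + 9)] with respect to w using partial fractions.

Decompose: 9/[(w - 5)(w + 9)] = (9/14)/(w - 5) - (9/14)/(w + 9). Integrate each term: (9/14) ln|(w - 5)| - (9/14) ln|(w + 9)| + C


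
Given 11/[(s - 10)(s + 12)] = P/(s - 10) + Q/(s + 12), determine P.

Cover-up at s = 10: P = 11/(10 + 12) = 11/22 = 1/2


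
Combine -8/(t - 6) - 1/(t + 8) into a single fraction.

Common denominator (t - 6)(t + 8). Numerator: -8(t + 8) - 1(t - 6) = (-8t - 64) - (t - 6) = -9t - 58
Result: (-9t - 58)/[(t - 6)(t + 8)]


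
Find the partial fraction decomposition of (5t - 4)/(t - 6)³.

(5t - 4) = A(t - 6)² + B(t - 6) + C. At t = 6: C = 5·6 - 4 = 26. Coefficients: A = 0, B = 5
Result: 5/(t - 6)² + 26/(t - 6)³


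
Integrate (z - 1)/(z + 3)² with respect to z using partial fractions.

Decompose: P = 1, Q = 1·(-3) - 1 = -4, so (z - 1)/(z + 3)² = 1/(z + 3) - 4/(z + 3)². Integrate: ∫ P/(z + 3) dz = ln|(z + 3)|; ∫ Q/(z + 3)² dz = 4/(z + 3). Sum: ln|(z + 3)| + 4/(z + 3) + C


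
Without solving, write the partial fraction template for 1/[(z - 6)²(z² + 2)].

Repeated linear + quadratic: α/(z - 6) + β/(z - 6)² + (γz + δ)/(z² + 2)


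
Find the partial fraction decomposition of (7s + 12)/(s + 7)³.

(7s + 12) = P(s + 7)² + Q(s + 7) + R. At s = -7: R = 7·(-7) + 12 = -37. Coefficients: P = 0, Q = 7
Result: 7/(s + 7)² - 37/(s + 7)³


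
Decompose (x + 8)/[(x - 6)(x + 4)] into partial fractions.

At x=6: P = (1·6 + 8)/(6 + 4) = 7/5. At x=-4: Q = (1·(-4) + 8)/(-4 - 6) = -2/5
Result: (7/5)/(x - 6) - (2/5)/(x + 4)


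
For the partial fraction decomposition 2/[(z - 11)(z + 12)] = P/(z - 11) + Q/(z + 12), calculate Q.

Cover-up at z = -12: Q = 2/(-12 - 11) = -2/23


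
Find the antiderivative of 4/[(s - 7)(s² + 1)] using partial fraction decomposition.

Cover-up at s=7: P = 4/(7²+1) = 2/25. Coeff matching: Q = -2/25, R = -14/25. Decomposition: (2/25)/(s - 7) - ((2/25)s + 14/25)/(s² + 1). Integrate: linear → ln, quadratic → (1/2)ln + arctan: (2/25) ln|(s - 7)| - (1/25) ln(s² + 1) - (14/25) arctan(s) + C


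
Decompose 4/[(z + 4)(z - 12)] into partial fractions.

4/(z + 4)(z - 12) = P/(z + 4) + Q/(z - 12). P = 4/(-4 - 12) = -1/4, Q = 4/(12 + 4) = 1/4
Result: (-1/4)/(z + 4) + (1/4)/(z - 12)


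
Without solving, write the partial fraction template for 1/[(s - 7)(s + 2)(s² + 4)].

Two linear + quadratic: A/(s - 7) + B/(s + 2) + (Cs + D)/(s² + 4)


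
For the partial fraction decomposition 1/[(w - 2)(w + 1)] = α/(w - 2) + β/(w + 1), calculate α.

Cover-up at w = 2: α = 1/(2 + 1) = 1/3


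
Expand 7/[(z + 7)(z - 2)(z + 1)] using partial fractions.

Using cover-up method: α = 7/54, β = 7/27, γ = -7/18
Result: (7/54)/(z + 7) + (7/27)/(z - 2) - (7/18)/(z + 1)


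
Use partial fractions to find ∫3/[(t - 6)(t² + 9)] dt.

Cover-up at t=6: A = 3/(6²+9) = 1/15. Coeff matching: B = -1/15, C = -2/5. Decomposition: (1/15)/(t - 6) - ((1/15)t + 2/5)/(t² + 9). Integrate: linear → ln, quadratic → (1/2)ln + arctan: (1/15) ln|(t - 6)| - (1/30) ln(t² + 9) - (2/15) arctan(t/3) + C


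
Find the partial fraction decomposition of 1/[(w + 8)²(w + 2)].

Cover-up at w=-2: γ = 1/(-2 + 8)² = 1/36. Cover-up at w=-8: β = 1/(-8 + 2) = -1/6. Comparing w² coeff: α = -γ = -1/36
Result: (-1/36)/(w + 8) - (1/6)/(w + 8)² + (1/36)/(w + 2)


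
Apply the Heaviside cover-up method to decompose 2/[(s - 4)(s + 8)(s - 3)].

Cover (s - 4), s=4: P = 2/[(4 + 8)(4 - 3)] = 1/6. Cover (s + 8), s=-8: Q = 2/[(-8 - 4)(-8 - 3)] = 1/66. Cover (s - 3), s=3: R = 2/[(3 - 4)(3 + 8)] = -2/11.
Result: (1/6)/(s - 4) + (1/66)/(s + 8) - (2/11)/(s - 3)


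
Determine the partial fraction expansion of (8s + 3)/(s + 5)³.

(8s + 3) = A(s + 5)² + B(s + 5) + C. At s = -5: C = 8·(-5) + 3 = -37. Coefficients: A = 0, B = 8
Result: 8/(s + 5)² - 37/(s + 5)³


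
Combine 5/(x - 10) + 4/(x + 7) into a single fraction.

Common denominator (x - 10)(x + 7). Numerator: 5(x + 7) + 4(x - 10) = (5x + 35) + (4x - 40) = 9x - 5
Result: (9x - 5)/[(x - 10)(x + 7)]


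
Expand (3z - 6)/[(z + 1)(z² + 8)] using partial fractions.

At z=-1: P = (3·(-1) - 6)/((-1)² + 8) = -1. Q = -P = 1, R = 3 - (-1)·P = 2
Result: -1/(z + 1) + (z + 2)/(z² + 8)


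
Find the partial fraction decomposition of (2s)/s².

(2s) = As + B. At s = 0: B = 2·0 + 0 = 0. Coeff of s: A = 2
Result: 2/s


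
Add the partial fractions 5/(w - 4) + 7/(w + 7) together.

Common denominator (w - 4)(w + 7). Numerator: 5(w + 7) + 7(w - 4) = (5w + 35) + (7w - 28) = 12w + 7
Result: (12w + 7)/[(w - 4)(w + 7)]


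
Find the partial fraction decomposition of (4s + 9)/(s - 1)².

(4s + 9) = A(s - 1) + B. At s = 1: B = 4·1 + 9 = 13. Coeff of s: A = 4
Result: 4/(s - 1) + 13/(s - 1)²


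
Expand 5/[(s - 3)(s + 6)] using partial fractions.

5/(s - 3)(s + 6) = α/(s - 3) + β/(s + 6). α = 5/(3 + 6) = 5/9, β = 5/(-6 - 3) = -5/9
Result: (5/9)/(s - 3) - (5/9)/(s + 6)


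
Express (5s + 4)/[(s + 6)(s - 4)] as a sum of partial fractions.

At s=-6: P = (5·(-6) + 4)/(-6 - 4) = 13/5. At s=4: Q = (5·4 + 4)/(4 + 6) = 12/5
Result: (13/5)/(s + 6) + (12/5)/(s - 4)


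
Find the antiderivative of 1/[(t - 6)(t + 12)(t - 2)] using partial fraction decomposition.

Cover-up: P = 1/72, Q = 1/252, R = -1/56. Decomposition: (1/72)/(t - 6) + (1/252)/(t + 12) - (1/56)/(t - 2). Integrate each term: (1/72) ln|(t - 6)| + (1/252) ln|(t + 12)| - (1/56) ln|(t - 2)| + C


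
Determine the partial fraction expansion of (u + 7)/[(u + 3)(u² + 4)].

At u=-3: α = (1·(-3) + 7)/((-3)² + 4) = 4/13. β = -α = -4/13, γ = 1 - (-3)·α = 25/13
Result: (4/13)/(u + 3) - ((4/13)u - 25/13)/(u² + 4)


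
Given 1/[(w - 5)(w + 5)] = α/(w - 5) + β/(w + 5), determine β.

Cover-up at w = -5: β = 1/(-5 - 5) = -1/10


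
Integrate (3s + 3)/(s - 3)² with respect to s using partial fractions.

Decompose: P = 3, Q = 3·3 + 3 = 12, so (3s + 3)/(s - 3)² = 3/(s - 3) + 12/(s - 3)². Integrate: ∫ P/(s - 3) ds = 3 ln|(s - 3)|; ∫ Q/(s - 3)² ds = -12/(s - 3). Sum: 3 ln|(s - 3)| - 12/(s - 3) + C


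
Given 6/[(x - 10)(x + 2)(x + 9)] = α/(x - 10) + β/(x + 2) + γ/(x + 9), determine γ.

Cover-up at x = -9: γ = 6/[(-9 - 10)(-9 + 2)] = 6/[(-19)(-7)] = 6/133


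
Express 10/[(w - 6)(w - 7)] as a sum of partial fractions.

10/(w - 6)(w - 7) = α/(w - 6) + β/(w - 7). α = 10/(6 - 7) = -10, β = 10/(7 - 6) = 10
Result: -10/(w - 6) + 10/(w - 7)


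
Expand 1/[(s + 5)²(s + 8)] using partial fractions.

Cover-up at s=-8: γ = 1/(-8 + 5)² = 1/9. Cover-up at s=-5: β = 1/(-5 + 8) = 1/3. Comparing s² coeff: α = -γ = -1/9
Result: (-1/9)/(s + 5) + (1/3)/(s + 5)² + (1/9)/(s + 8)


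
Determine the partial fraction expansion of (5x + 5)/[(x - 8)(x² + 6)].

At x=8: A = (5·8 + 5)/(8² + 6) = 9/14. B = -A = -9/14, C = 5 - 8·A = -1/7
Result: (9/14)/(x - 8) - ((9/14)x + 1/7)/(x² + 6)


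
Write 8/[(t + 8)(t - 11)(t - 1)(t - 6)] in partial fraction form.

Using Heaviside cover-up: (-4/1197)/(t + 8) + (4/475)/(t - 11) + (4/225)/(t - 1) - (4/175)/(t - 6)


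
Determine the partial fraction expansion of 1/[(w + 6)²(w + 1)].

Cover-up at w=-1: R = 1/(-1 + 6)² = 1/25. Cover-up at w=-6: Q = 1/(-6 + 1) = -1/5. Comparing w² coeff: P = -R = -1/25
Result: (-1/25)/(w + 6) - (1/5)/(w + 6)² + (1/25)/(w + 1)


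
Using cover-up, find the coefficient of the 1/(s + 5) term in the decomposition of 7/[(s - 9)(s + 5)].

Cover (s + 5), set s=-5: 7/((s - 9) at s=-5) = 7/(-14) = -1/2


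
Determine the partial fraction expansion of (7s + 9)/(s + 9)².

(7s + 9) = A(s + 9) + B. At s = -9: B = 7·(-9) + 9 = -54. Coeff of s: A = 7
Result: 7/(s + 9) - 54/(s + 9)²


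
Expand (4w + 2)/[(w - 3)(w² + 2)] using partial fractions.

At w=3: α = (4·3 + 2)/(3² + 2) = 14/11. β = -α = -14/11, γ = 4 - 3·α = 2/11
Result: (14/11)/(w - 3) - ((14/11)w - 2/11)/(w² + 2)


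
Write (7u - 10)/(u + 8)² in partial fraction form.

(7u - 10) = A(u + 8) + B. At u = -8: B = 7·(-8) - 10 = -66. Coeff of u: A = 7
Result: 7/(u + 8) - 66/(u + 8)²


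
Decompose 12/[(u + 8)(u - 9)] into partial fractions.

12/(u + 8)(u - 9) = A/(u + 8) + B/(u - 9). A = 12/(-8 - 9) = -12/17, B = 12/(9 + 8) = 12/17
Result: (-12/17)/(u + 8) + (12/17)/(u - 9)


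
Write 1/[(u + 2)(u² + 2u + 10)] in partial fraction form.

Cover-up at u = -2: P = 1/((-2)² + 2·(-2) + 10) = 1/10. Then Q = -P = -1/10, R = -P·(2 - 2) = 0
Result: (1/10)/(u + 2) - ((1/10)u)/(u² + 2u + 10)


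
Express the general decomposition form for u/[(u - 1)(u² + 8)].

Linear + irreducible quadratic: α/(u - 1) + (βu + γ)/(u² + 8)


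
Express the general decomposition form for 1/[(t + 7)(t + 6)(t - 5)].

Three distinct linear factors: A/(t + 7) + B/(t + 6) + C/(t - 5)


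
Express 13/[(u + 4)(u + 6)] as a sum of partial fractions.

13/(u + 4)(u + 6) = P/(u + 4) + Q/(u + 6). P = 13/(-4 + 6) = 13/2, Q = 13/(-6 + 4) = -13/2
Result: (13/2)/(u + 4) - (13/2)/(u + 6)


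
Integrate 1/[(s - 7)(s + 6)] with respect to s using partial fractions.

Decompose: 1/[(s - 7)(s + 6)] = (1/13)/(s - 7) - (1/13)/(s + 6). Integrate each term: (1/13) ln|(s - 7)| - (1/13) ln|(s + 6)| + C


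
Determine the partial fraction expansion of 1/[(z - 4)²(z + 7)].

Cover-up at z=-7: R = 1/(-7 - 4)² = 1/121. Cover-up at z=4: Q = 1/(4 + 7) = 1/11. Comparing z² coeff: P = -R = -1/121
Result: (-1/121)/(z - 4) + (1/11)/(z - 4)² + (1/121)/(z + 7)


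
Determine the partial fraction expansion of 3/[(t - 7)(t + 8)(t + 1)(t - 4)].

Using Heaviside cover-up: (1/120)/(t - 7) - (1/420)/(t + 8) + (3/280)/(t + 1) - (1/60)/(t - 4)


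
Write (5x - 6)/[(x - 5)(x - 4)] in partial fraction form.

At x=5: P = (5·5 - 6)/(5 - 4) = 19. At x=4: Q = (5·4 - 6)/(4 - 5) = -14
Result: 19/(x - 5) - 14/(x - 4)


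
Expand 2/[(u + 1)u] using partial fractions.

2/(u + 1)u = P/(u + 1) + Q/u. P = 2/(-1 - 0) = -2, Q = 2/(0 + 1) = 2
Result: -2/(u + 1) + 2/u


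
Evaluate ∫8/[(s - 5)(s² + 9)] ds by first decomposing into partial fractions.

Cover-up at s=5: α = 8/(5²+9) = 4/17. Coeff matching: β = -4/17, γ = -20/17. Decomposition: (4/17)/(s - 5) - ((4/17)s + 20/17)/(s² + 9). Integrate: linear → ln, quadratic → (1/2)ln + arctan: (4/17) ln|(s - 5)| - (2/17) ln(s² + 9) - (20/51) arctan(s/3) + C


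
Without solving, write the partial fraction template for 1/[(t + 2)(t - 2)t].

Three distinct linear factors: P/(t + 2) + Q/(t - 2) + R/t


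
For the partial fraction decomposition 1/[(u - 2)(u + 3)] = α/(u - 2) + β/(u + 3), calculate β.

Cover-up at u = -3: β = 1/(-3 - 2) = -1/5


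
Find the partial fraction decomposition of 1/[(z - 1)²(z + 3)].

Cover-up at z=-3: γ = 1/(-3 - 1)² = 1/16. Cover-up at z=1: β = 1/(1 + 3) = 1/4. Comparing z² coeff: α = -γ = -1/16
Result: (-1/16)/(z - 1) + (1/4)/(z - 1)² + (1/16)/(z + 3)


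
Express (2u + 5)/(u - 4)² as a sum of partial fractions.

(2u + 5) = A(u - 4) + B. At u = 4: B = 2·4 + 5 = 13. Coeff of u: A = 2
Result: 2/(u - 4) + 13/(u - 4)²


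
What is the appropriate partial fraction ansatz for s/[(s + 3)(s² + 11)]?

Linear + irreducible quadratic: A/(s + 3) + (Bs + C)/(s² + 11)


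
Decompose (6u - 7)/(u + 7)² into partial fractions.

(6u - 7) = P(u + 7) + Q. At u = -7: Q = 6·(-7) - 7 = -49. Coeff of u: P = 6
Result: 6/(u + 7) - 49/(u + 7)²


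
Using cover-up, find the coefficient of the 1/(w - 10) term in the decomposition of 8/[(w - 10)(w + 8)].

Cover (w - 10), set w=10: 8/((w + 8) at w=10) = 8/(18) = 4/9


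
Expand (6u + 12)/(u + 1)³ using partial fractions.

(6u + 12) = P(u + 1)² + Q(u + 1) + R. At u = -1: R = 6·(-1) + 12 = 6. Coefficients: P = 0, Q = 6
Result: 6/(u + 1)² + 6/(u + 1)³


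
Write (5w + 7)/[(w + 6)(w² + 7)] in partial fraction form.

At w=-6: P = (5·(-6) + 7)/((-6)² + 7) = -23/43. Q = -P = 23/43, R = 5 - (-6)·P = 77/43
Result: (-23/43)/(w + 6) + ((23/43)w + 77/43)/(w² + 7)


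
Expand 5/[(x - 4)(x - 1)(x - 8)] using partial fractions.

Using cover-up method: α = -5/12, β = 5/21, γ = 5/28
Result: (-5/12)/(x - 4) + (5/21)/(x - 1) + (5/28)/(x - 8)


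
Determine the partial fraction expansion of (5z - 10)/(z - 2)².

(5z - 10) = A(z - 2) + B. At z = 2: B = 5·2 - 10 = 0. Coeff of z: A = 5
Result: 5/(z - 2)


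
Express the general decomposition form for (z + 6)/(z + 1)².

Repeated linear factor: A/(z + 1) + B/(z + 1)²


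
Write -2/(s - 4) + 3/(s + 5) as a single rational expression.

Common denominator (s - 4)(s + 5). Numerator: -2(s + 5) + 3(s - 4) = (-2s - 10) + (3s - 12) = s - 22
Result: (s - 22)/[(s - 4)(s + 5)]


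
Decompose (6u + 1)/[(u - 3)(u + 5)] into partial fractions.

At u=3: α = (6·3 + 1)/(3 + 5) = 19/8. At u=-5: β = (6·(-5) + 1)/(-5 - 3) = 29/8
Result: (19/8)/(u - 3) + (29/8)/(u + 5)


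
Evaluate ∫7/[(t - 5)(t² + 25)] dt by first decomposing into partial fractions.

Cover-up at t=5: α = 7/(5²+25) = 7/50. Coeff matching: β = -7/50, γ = -7/10. Decomposition: (7/50)/(t - 5) - ((7/50)t + 7/10)/(t² + 25). Integrate: linear → ln, quadratic → (1/2)ln + arctan: (7/50) ln|(t - 5)| - (7/100) ln(t² + 25) - (7/50) arctan(t/5) + C


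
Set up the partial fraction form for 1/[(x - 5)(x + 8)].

Distinct linear factors: α/(x - 5) + β/(x + 8)


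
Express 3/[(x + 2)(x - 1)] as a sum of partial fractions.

3/(x + 2)(x - 1) = α/(x + 2) + β/(x - 1). α = 3/(-2 - 1) = -1, β = 3/(1 + 2) = 1
Result: -1/(x + 2) + 1/(x - 1)


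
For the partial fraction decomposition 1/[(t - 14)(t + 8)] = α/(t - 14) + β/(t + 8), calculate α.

Cover-up at t = 14: α = 1/(14 + 8) = 1/22


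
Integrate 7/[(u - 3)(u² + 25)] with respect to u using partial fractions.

Cover-up at u=3: α = 7/(3²+25) = 7/34. Coeff matching: β = -7/34, γ = -21/34. Decomposition: (7/34)/(u - 3) - ((7/34)u + 21/34)/(u² + 25). Integrate: linear → ln, quadratic → (1/2)ln + arctan: (7/34) ln|(u - 3)| - (7/68) ln(u² + 25) - (21/170) arctan(u/5) + C


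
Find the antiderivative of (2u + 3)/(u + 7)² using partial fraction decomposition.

Decompose: A = 2, B = 2·(-7) + 3 = -11, so (2u + 3)/(u + 7)² = 2/(u + 7) - 11/(u + 7)². Integrate: ∫ A/(u + 7) du = 2 ln|(u + 7)|; ∫ B/(u + 7)² du = 11/(u + 7). Sum: 2 ln|(u + 7)| + 11/(u + 7) + C


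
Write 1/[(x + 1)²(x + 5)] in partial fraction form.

Cover-up at x=-5: R = 1/(-5 + 1)² = 1/16. Cover-up at x=-1: Q = 1/(-1 + 5) = 1/4. Comparing x² coeff: P = -R = -1/16
Result: (-1/16)/(x + 1) + (1/4)/(x + 1)² + (1/16)/(x + 5)


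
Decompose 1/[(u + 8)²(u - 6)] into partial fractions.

Cover-up at u=6: C = 1/(6 + 8)² = 1/196. Cover-up at u=-8: B = 1/(-8 - 6) = -1/14. Comparing u² coeff: A = -C = -1/196
Result: (-1/196)/(u + 8) - (1/14)/(u + 8)² + (1/196)/(u - 6)


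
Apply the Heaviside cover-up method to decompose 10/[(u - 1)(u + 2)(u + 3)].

Cover (u - 1), u=1: P = 10/[(1 + 2)(1 + 3)] = 5/6. Cover (u + 2), u=-2: Q = 10/[(-2 - 1)(-2 + 3)] = -10/3. Cover (u + 3), u=-3: R = 10/[(-3 - 1)(-3 + 2)] = 5/2.
Result: (5/6)/(u - 1) - (10/3)/(u + 2) + (5/2)/(u + 3)


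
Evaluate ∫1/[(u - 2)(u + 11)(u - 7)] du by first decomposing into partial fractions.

Cover-up: P = -1/65, Q = 1/234, R = 1/90. Decomposition: (-1/65)/(u - 2) + (1/234)/(u + 11) + (1/90)/(u - 7). Integrate each term: (-1/65) ln|(u - 2)| + (1/234) ln|(u + 11)| + (1/90) ln|(u - 7)| + C


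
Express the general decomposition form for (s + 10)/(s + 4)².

Repeated linear factor: A/(s + 4) + B/(s + 4)²


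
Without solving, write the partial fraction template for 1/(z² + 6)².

Repeated quadratic factor: (αz + β)/(z² + 6) + (γz + δ)/(z² + 6)²


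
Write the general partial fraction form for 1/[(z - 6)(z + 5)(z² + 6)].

Two linear + quadratic: α/(z - 6) + β/(z + 5) + (γz + δ)/(z² + 6)


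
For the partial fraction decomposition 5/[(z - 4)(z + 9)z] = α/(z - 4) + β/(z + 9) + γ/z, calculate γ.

Cover-up at z = 0: γ = 5/[(0 - 4)(0 + 9)] = 5/[(-4)(9)] = -5/36


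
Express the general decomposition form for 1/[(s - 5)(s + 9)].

Distinct linear factors: A/(s - 5) + B/(s + 9)


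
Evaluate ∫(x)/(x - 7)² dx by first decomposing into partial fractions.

Decompose: α = 1, β = 1·7 + 0 = 7, so (x)/(x - 7)² = 1/(x - 7) + 7/(x - 7)². Integrate: ∫ α/(x - 7) dx = ln|(x - 7)|; ∫ β/(x - 7)² dx = -7/(x - 7). Sum: ln|(x - 7)| - 7/(x - 7) + C


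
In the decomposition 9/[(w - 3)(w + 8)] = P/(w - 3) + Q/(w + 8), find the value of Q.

Cover-up at w = -8: Q = 9/(-8 - 3) = -9/11


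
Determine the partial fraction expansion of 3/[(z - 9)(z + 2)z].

Using cover-up method: A = 1/33, B = 3/22, C = -1/6
Result: (1/33)/(z - 9) + (3/22)/(z + 2) - (1/6)/z
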